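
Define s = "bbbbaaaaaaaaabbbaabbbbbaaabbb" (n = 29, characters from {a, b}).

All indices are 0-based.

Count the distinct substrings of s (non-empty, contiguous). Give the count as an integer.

325

sorted suffixes:
  #0 SA[0]=4  'aaaaaaaaabbbaabbbbbaaabbb'
  #1 SA[1]=5  'aaaaaaaabbbaabbbbbaaabbb'
  #2 SA[2]=6  'aaaaaaabbbaabbbbbaaabbb'
  #3 SA[3]=7  'aaaaaabbbaabbbbbaaabbb'
  #4 SA[4]=8  'aaaaabbbaabbbbbaaabbb'
  #5 SA[5]=9  'aaaabbbaabbbbbaaabbb'
  #6 SA[6]=23  'aaabbb'
  #7 SA[7]=10  'aaabbbaabbbbbaaabbb'
  #8 SA[8]=24  'aabbb'
  #9 SA[9]=11  'aabbbaabbbbbaaabbb'
  #10 SA[10]=16  'aabbbbbaaabbb'
  #11 SA[11]=25  'abbb'
  #12 SA[12]=12  'abbbaabbbbbaaabbb'
  #13 SA[13]=17  'abbbbbaaabbb'
  #14 SA[14]=28  'b'
  #15 SA[15]=3  'baaaaaaaaabbbaabbbbbaaabbb'
  #16 SA[16]=22  'baaabbb'
  #17 SA[17]=15  'baabbbbbaaabbb'
  #18 SA[18]=27  'bb'
  #19 SA[19]=2  'bbaaaaaaaaabbbaabbbbbaaabbb'
  #20 SA[20]=21  'bbaaabbb'
  #21 SA[21]=14  'bbaabbbbbaaabbb'
  #22 SA[22]=26  'bbb'
  #23 SA[23]=1  'bbbaaaaaaaaabbbaabbbbbaaabbb'
  #24 SA[24]=20  'bbbaaabbb'
  #25 SA[25]=13  'bbbaabbbbbaaabbb'
  #26 SA[26]=0  'bbbbaaaaaaaaabbbaabbbbbaaabbb'
  #27 SA[27]=19  'bbbbaaabbb'
  #28 SA[28]=18  'bbbbbaaabbb'

SA = [4, 5, 6, 7, 8, 9, 23, 10, 24, 11, 16, 25, 12, 17, 28, 3, 22, 15, 27, 2, 21, 14, 26, 1, 20, 13, 0, 19, 18]
rank  pair      lcp
   1  s[4:],s[5:]  8  'aaaaaaaa'
   2  s[5:],s[6:]  7  'aaaaaaa'
   3  s[6:],s[7:]  6  'aaaaaa'
   4  s[7:],s[8:]  5  'aaaaa'
   5  s[8:],s[9:]  4  'aaaa'
   6  s[9:],s[23:]  3  'aaa'
   7  s[23:],s[10:]  6  'aaabbb'
   8  s[10:],s[24:]  2  'aa'
   9  s[24:],s[11:]  5  'aabbb'
  10  s[11:],s[16:]  5  'aabbb'
  11  s[16:],s[25:]  1  'a'
  12  s[25:],s[12:]  4  'abbb'
  13  s[12:],s[17:]  4  'abbb'
  14  s[17:],s[28:]  0  ''
  15  s[28:],s[3:]  1  'b'
  16  s[3:],s[22:]  4  'baaa'
  17  s[22:],s[15:]  3  'baa'
  18  s[15:],s[27:]  1  'b'
  19  s[27:],s[2:]  2  'bb'
  20  s[2:],s[21:]  5  'bbaaa'
  21  s[21:],s[14:]  4  'bbaa'
  22  s[14:],s[26:]  2  'bb'
  23  s[26:],s[1:]  3  'bbb'
  24  s[1:],s[20:]  6  'bbbaaa'
  25  s[20:],s[13:]  5  'bbbaa'
  26  s[13:],s[0:]  3  'bbb'
  27  s[0:],s[19:]  7  'bbbbaaa'
  28  s[19:],s[18:]  4  'bbbb'

n(n+1)/2 = 29·30/2 = 435
Σ LCP = 0 + 8 + 7 + 6 + 5 + 4 + 3 + 6 + 2 + 5 + 5 + 1 + 4 + 4 + 0 + 1 + 4 + 3 + 1 + 2 + 5 + 4 + 2 + 3 + 6 + 5 + 3 + 7 + 4 = 110
distinct = 435 − 110 = 325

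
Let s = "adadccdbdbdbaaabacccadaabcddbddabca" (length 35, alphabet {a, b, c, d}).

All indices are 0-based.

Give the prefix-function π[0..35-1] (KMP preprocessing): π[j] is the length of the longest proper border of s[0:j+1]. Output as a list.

π[0] = 0
j=1 s[j]='d': π[1]=0 (border '')
j=2 s[j]='a': π[2]=1 (border 'a')
j=3 s[j]='d': π[3]=2 (border 'ad')
j=4 s[j]='c': k: 2→0; π[4]=0 (border '')
j=5 s[j]='c': π[5]=0 (border '')
j=6 s[j]='d': π[6]=0 (border '')
j=7 s[j]='b': π[7]=0 (border '')
j=8 s[j]='d': π[8]=0 (border '')
j=9 s[j]='b': π[9]=0 (border '')
j=10 s[j]='d': π[10]=0 (border '')
j=11 s[j]='b': π[11]=0 (border '')
j=12 s[j]='a': π[12]=1 (border 'a')
j=13 s[j]='a': k: 1→0; π[13]=1 (border 'a')
j=14 s[j]='a': k: 1→0; π[14]=1 (border 'a')
j=15 s[j]='b': k: 1→0; π[15]=0 (border '')
j=16 s[j]='a': π[16]=1 (border 'a')
j=17 s[j]='c': k: 1→0; π[17]=0 (border '')
j=18 s[j]='c': π[18]=0 (border '')
j=19 s[j]='c': π[19]=0 (border '')
j=20 s[j]='a': π[20]=1 (border 'a')
j=21 s[j]='d': π[21]=2 (border 'ad')
j=22 s[j]='a': π[22]=3 (border 'ada')
j=23 s[j]='a': k: 3→1→0; π[23]=1 (border 'a')
j=24 s[j]='b': k: 1→0; π[24]=0 (border '')
j=25 s[j]='c': π[25]=0 (border '')
j=26 s[j]='d': π[26]=0 (border '')
j=27 s[j]='d': π[27]=0 (border '')
j=28 s[j]='b': π[28]=0 (border '')
j=29 s[j]='d': π[29]=0 (border '')
j=30 s[j]='d': π[30]=0 (border '')
j=31 s[j]='a': π[31]=1 (border 'a')
j=32 s[j]='b': k: 1→0; π[32]=0 (border '')
j=33 s[j]='c': π[33]=0 (border '')
j=34 s[j]='a': π[34]=1 (border 'a')

[0, 0, 1, 2, 0, 0, 0, 0, 0, 0, 0, 0, 1, 1, 1, 0, 1, 0, 0, 0, 1, 2, 3, 1, 0, 0, 0, 0, 0, 0, 0, 1, 0, 0, 1]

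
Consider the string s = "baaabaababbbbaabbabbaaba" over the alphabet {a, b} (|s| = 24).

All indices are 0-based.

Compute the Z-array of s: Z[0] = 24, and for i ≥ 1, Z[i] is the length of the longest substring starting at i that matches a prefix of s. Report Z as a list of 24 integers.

Z[0]=24
i=1: fresh scan; Z[1]=0
i=2: fresh scan; Z[2]=0
i=3: fresh scan; Z[3]=0
i=4: fresh scan; Z[4]=3 extend→box=[4,7)
i=5: min(r-i=2, Z[1]=0)=0; Z[5]=0
i=6: min(r-i=1, Z[2]=0)=0; Z[6]=0
i=7: fresh scan; Z[7]=2 extend→box=[7,9)
i=8: min(r-i=1, Z[1]=0)=0; Z[8]=0
i=9: fresh scan; Z[9]=1 extend→box=[9,10)
i=10: fresh scan; Z[10]=1 extend→box=[10,11)
i=11: fresh scan; Z[11]=1 extend→box=[11,12)
i=12: fresh scan; Z[12]=3 extend→box=[12,15)
i=13: min(r-i=2, Z[1]=0)=0; Z[13]=0
i=14: min(r-i=1, Z[2]=0)=0; Z[14]=0
i=15: fresh scan; Z[15]=1 extend→box=[15,16)
i=16: fresh scan; Z[16]=2 extend→box=[16,18)
i=17: min(r-i=1, Z[1]=0)=0; Z[17]=0
i=18: fresh scan; Z[18]=1 extend→box=[18,19)
i=19: fresh scan; Z[19]=3 extend→box=[19,22)
i=20: min(r-i=2, Z[1]=0)=0; Z[20]=0
i=21: min(r-i=1, Z[2]=0)=0; Z[21]=0
i=22: fresh scan; Z[22]=2 extend→box=[22,24)
i=23: min(r-i=1, Z[1]=0)=0; Z[23]=0

[24, 0, 0, 0, 3, 0, 0, 2, 0, 1, 1, 1, 3, 0, 0, 1, 2, 0, 1, 3, 0, 0, 2, 0]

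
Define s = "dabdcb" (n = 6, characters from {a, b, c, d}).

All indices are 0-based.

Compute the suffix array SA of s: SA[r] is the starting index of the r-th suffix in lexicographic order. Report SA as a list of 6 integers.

[1, 5, 2, 4, 0, 3]

sorted suffixes:
  #0 SA[0]=1  'abdcb'
  #1 SA[1]=5  'b'
  #2 SA[2]=2  'bdcb'
  #3 SA[3]=4  'cb'
  #4 SA[4]=0  'dabdcb'
  #5 SA[5]=3  'dcb'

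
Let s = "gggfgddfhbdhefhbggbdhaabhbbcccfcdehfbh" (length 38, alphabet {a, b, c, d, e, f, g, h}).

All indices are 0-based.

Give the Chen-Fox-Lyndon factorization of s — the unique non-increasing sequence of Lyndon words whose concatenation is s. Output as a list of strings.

["g", "g", "g", "fg", "ddfh", "bdhefhbgg", "bdh", "aabhbbcccfcdehfbh"]

emit factor 1: 'g' (i=0, period=1)
emit factor 2: 'g' (i=1, period=1)
emit factor 3: 'g' (i=2, period=1)
emit factor 4: 'fg' (i=3, period=2)
emit factor 5: 'ddfh' (i=5, period=4)
emit factor 6: 'bdhefhbgg' (i=9, period=9)
emit factor 7: 'bdh' (i=18, period=3)
emit factor 8: 'aabhbbcccfcdehfbh' (i=21, period=17)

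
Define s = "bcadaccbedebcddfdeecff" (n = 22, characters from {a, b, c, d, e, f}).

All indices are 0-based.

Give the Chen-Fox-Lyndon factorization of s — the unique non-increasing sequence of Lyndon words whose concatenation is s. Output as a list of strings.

["bc", "ad", "accbedebcddfdeecff"]

emit factor 1: 'bc' (i=0, period=2)
emit factor 2: 'ad' (i=2, period=2)
emit factor 3: 'accbedebcddfdeecff' (i=4, period=18)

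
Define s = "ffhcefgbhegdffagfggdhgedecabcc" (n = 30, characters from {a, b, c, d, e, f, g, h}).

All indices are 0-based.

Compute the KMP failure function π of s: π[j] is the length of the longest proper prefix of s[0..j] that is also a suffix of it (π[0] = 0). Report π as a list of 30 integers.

[0, 1, 0, 0, 0, 1, 0, 0, 0, 0, 0, 0, 1, 2, 0, 0, 1, 0, 0, 0, 0, 0, 0, 0, 0, 0, 0, 0, 0, 0]

π[0] = 0
j=1 s[j]='f': π[1]=1 (border 'f')
j=2 s[j]='h': k: 1→0; π[2]=0 (border '')
j=3 s[j]='c': π[3]=0 (border '')
j=4 s[j]='e': π[4]=0 (border '')
j=5 s[j]='f': π[5]=1 (border 'f')
j=6 s[j]='g': k: 1→0; π[6]=0 (border '')
j=7 s[j]='b': π[7]=0 (border '')
j=8 s[j]='h': π[8]=0 (border '')
j=9 s[j]='e': π[9]=0 (border '')
j=10 s[j]='g': π[10]=0 (border '')
j=11 s[j]='d': π[11]=0 (border '')
j=12 s[j]='f': π[12]=1 (border 'f')
j=13 s[j]='f': π[13]=2 (border 'ff')
j=14 s[j]='a': k: 2→1→0; π[14]=0 (border '')
j=15 s[j]='g': π[15]=0 (border '')
j=16 s[j]='f': π[16]=1 (border 'f')
j=17 s[j]='g': k: 1→0; π[17]=0 (border '')
j=18 s[j]='g': π[18]=0 (border '')
j=19 s[j]='d': π[19]=0 (border '')
j=20 s[j]='h': π[20]=0 (border '')
j=21 s[j]='g': π[21]=0 (border '')
j=22 s[j]='e': π[22]=0 (border '')
j=23 s[j]='d': π[23]=0 (border '')
j=24 s[j]='e': π[24]=0 (border '')
j=25 s[j]='c': π[25]=0 (border '')
j=26 s[j]='a': π[26]=0 (border '')
j=27 s[j]='b': π[27]=0 (border '')
j=28 s[j]='c': π[28]=0 (border '')
j=29 s[j]='c': π[29]=0 (border '')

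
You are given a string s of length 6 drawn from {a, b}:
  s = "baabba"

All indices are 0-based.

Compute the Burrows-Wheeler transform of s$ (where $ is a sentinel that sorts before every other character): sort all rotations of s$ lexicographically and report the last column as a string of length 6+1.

abbab$a

rank  rotation last
    0  $baabba  a
    1  a$baabb  b
    2  aabba$b  b
    3  abba$ba  a
    4  ba$baab  b
    5  baabba$  $
    6  bba$baa  a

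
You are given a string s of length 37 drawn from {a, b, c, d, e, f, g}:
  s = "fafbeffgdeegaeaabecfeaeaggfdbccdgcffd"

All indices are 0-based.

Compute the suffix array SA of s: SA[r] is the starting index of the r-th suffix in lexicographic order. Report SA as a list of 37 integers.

sorted suffixes:
  #0 SA[0]=14  'aabecfeaeaggfdbccdgcffd'
  #1 SA[1]=15  'abecfeaeaggfdbccdgcffd'
  #2 SA[2]=12  'aeaabecfeaeaggfdbccdgcffd'
  #3 SA[3]=21  'aeaggfdbccdgcffd'
  #4 SA[4]=1  'afbeffgdeegaeaabecfeaeaggfdbccdgcffd'
  #5 SA[5]=23  'aggfdbccdgcffd'
  #6 SA[6]=28  'bccdgcffd'
  #7 SA[7]=16  'becfeaeaggfdbccdgcffd'
  #8 SA[8]=3  'beffgdeegaeaabecfeaeaggfdbccdgcffd'
  #9 SA[9]=29  'ccdgcffd'
  #10 SA[10]=30  'cdgcffd'
  #11 SA[11]=18  'cfeaeaggfdbccdgcffd'
  #12 SA[12]=33  'cffd'
  #13 SA[13]=36  'd'
  #14 SA[14]=27  'dbccdgcffd'
  #15 SA[15]=8  'deegaeaabecfeaeaggfdbccdgcffd'
  #16 SA[16]=31  'dgcffd'
  #17 SA[17]=13  'eaabecfeaeaggfdbccdgcffd'
  #18 SA[18]=20  'eaeaggfdbccdgcffd'
  #19 SA[19]=22  'eaggfdbccdgcffd'
  #20 SA[20]=17  'ecfeaeaggfdbccdgcffd'
  #21 SA[21]=9  'eegaeaabecfeaeaggfdbccdgcffd'
  #22 SA[22]=4  'effgdeegaeaabecfeaeaggfdbccdgcffd'
  #23 SA[23]=10  'egaeaabecfeaeaggfdbccdgcffd'
  #24 SA[24]=0  'fafbeffgdeegaeaabecfeaeaggfdbccdgcffd'
  #25 SA[25]=2  'fbeffgdeegaeaabecfeaeaggfdbccdgcffd'
  #26 SA[26]=35  'fd'
  #27 SA[27]=26  'fdbccdgcffd'
  #28 SA[28]=19  'feaeaggfdbccdgcffd'
  #29 SA[29]=34  'ffd'
  #30 SA[30]=5  'ffgdeegaeaabecfeaeaggfdbccdgcffd'
  #31 SA[31]=6  'fgdeegaeaabecfeaeaggfdbccdgcffd'
  #32 SA[32]=11  'gaeaabecfeaeaggfdbccdgcffd'
  #33 SA[33]=32  'gcffd'
  #34 SA[34]=7  'gdeegaeaabecfeaeaggfdbccdgcffd'
  #35 SA[35]=25  'gfdbccdgcffd'
  #36 SA[36]=24  'ggfdbccdgcffd'

[14, 15, 12, 21, 1, 23, 28, 16, 3, 29, 30, 18, 33, 36, 27, 8, 31, 13, 20, 22, 17, 9, 4, 10, 0, 2, 35, 26, 19, 34, 5, 6, 11, 32, 7, 25, 24]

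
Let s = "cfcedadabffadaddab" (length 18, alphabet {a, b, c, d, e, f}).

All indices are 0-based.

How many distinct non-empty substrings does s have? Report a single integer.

150

rank | idx | suffix
   0 |  16 | ab
   1 |   7 | abffadaddab
   2 |   5 | adabffadaddab
   3 |  11 | adaddab
   4 |  13 | addab
   5 |  17 | b
   6 |   8 | bffadaddab
   7 |   2 | cedadabffadaddab
   8 |   0 | cfcedadabffadaddab
   9 |  15 | dab
  10 |   6 | dabffadaddab
  11 |   4 | dadabffadaddab
  12 |  12 | daddab
  13 |  14 | ddab
  14 |   3 | edadabffadaddab
  15 |  10 | fadaddab
  16 |   1 | fcedadabffadaddab
  17 |   9 | ffadaddab

SA = [16, 7, 5, 11, 13, 17, 8, 2, 0, 15, 6, 4, 12, 14, 3, 10, 1, 9]
i: (SA[i-1],SA[i]) lcp shared
  1: (16,7) 2 'ab'
  2: (7,5) 1 'a'
  3: (5,11) 3 'ada'
  4: (11,13) 2 'ad'
  5: (13,17) 0 ''
  6: (17,8) 1 'b'
  7: (8,2) 0 ''
  8: (2,0) 1 'c'
  9: (0,15) 0 ''
  10: (15,6) 3 'dab'
  11: (6,4) 2 'da'
  12: (4,12) 3 'dad'
  13: (12,14) 1 'd'
  14: (14,3) 0 ''
  15: (3,10) 0 ''
  16: (10,1) 1 'f'
  17: (1,9) 1 'f'

n(n+1)/2 = 18·19/2 = 171
Σ LCP = 0 + 2 + 1 + 3 + 2 + 0 + 1 + 0 + 1 + 0 + 3 + 2 + 3 + 1 + 0 + 0 + 1 + 1 = 21
distinct = 171 − 21 = 150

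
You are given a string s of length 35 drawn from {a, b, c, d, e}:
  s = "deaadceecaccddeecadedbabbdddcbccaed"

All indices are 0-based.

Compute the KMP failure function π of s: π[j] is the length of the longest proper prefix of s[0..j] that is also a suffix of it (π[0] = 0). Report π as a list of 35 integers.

π[0] = 0
j=1 s[j]='e': π[1]=0 (border '')
j=2 s[j]='a': π[2]=0 (border '')
j=3 s[j]='a': π[3]=0 (border '')
j=4 s[j]='d': π[4]=1 (border 'd')
j=5 s[j]='c': k: 1→0; π[5]=0 (border '')
j=6 s[j]='e': π[6]=0 (border '')
j=7 s[j]='e': π[7]=0 (border '')
j=8 s[j]='c': π[8]=0 (border '')
j=9 s[j]='a': π[9]=0 (border '')
j=10 s[j]='c': π[10]=0 (border '')
j=11 s[j]='c': π[11]=0 (border '')
j=12 s[j]='d': π[12]=1 (border 'd')
j=13 s[j]='d': k: 1→0; π[13]=1 (border 'd')
j=14 s[j]='e': π[14]=2 (border 'de')
j=15 s[j]='e': k: 2→0; π[15]=0 (border '')
j=16 s[j]='c': π[16]=0 (border '')
j=17 s[j]='a': π[17]=0 (border '')
j=18 s[j]='d': π[18]=1 (border 'd')
j=19 s[j]='e': π[19]=2 (border 'de')
j=20 s[j]='d': k: 2→0; π[20]=1 (border 'd')
j=21 s[j]='b': k: 1→0; π[21]=0 (border '')
j=22 s[j]='a': π[22]=0 (border '')
j=23 s[j]='b': π[23]=0 (border '')
j=24 s[j]='b': π[24]=0 (border '')
j=25 s[j]='d': π[25]=1 (border 'd')
j=26 s[j]='d': k: 1→0; π[26]=1 (border 'd')
j=27 s[j]='d': k: 1→0; π[27]=1 (border 'd')
j=28 s[j]='c': k: 1→0; π[28]=0 (border '')
j=29 s[j]='b': π[29]=0 (border '')
j=30 s[j]='c': π[30]=0 (border '')
j=31 s[j]='c': π[31]=0 (border '')
j=32 s[j]='a': π[32]=0 (border '')
j=33 s[j]='e': π[33]=0 (border '')
j=34 s[j]='d': π[34]=1 (border 'd')

[0, 0, 0, 0, 1, 0, 0, 0, 0, 0, 0, 0, 1, 1, 2, 0, 0, 0, 1, 2, 1, 0, 0, 0, 0, 1, 1, 1, 0, 0, 0, 0, 0, 0, 1]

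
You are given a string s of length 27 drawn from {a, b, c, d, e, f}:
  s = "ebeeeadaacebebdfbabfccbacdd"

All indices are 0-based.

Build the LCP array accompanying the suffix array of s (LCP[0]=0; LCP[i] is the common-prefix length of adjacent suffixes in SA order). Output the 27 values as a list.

sorted suffixes:
  #0 SA[0]=7  'aacebebdfbabfccbacdd'
  #1 SA[1]=17  'abfccbacdd'
  #2 SA[2]=23  'acdd'
  #3 SA[3]=8  'acebebdfbabfccbacdd'
  #4 SA[4]=5  'adaacebebdfbabfccbacdd'
  #5 SA[5]=16  'babfccbacdd'
  #6 SA[6]=22  'bacdd'
  #7 SA[7]=13  'bdfbabfccbacdd'
  #8 SA[8]=11  'bebdfbabfccbacdd'
  #9 SA[9]=1  'beeeadaacebebdfbabfccbacdd'
  #10 SA[10]=18  'bfccbacdd'
  #11 SA[11]=21  'cbacdd'
  #12 SA[12]=20  'ccbacdd'
  #13 SA[13]=24  'cdd'
  #14 SA[14]=9  'cebebdfbabfccbacdd'
  #15 SA[15]=26  'd'
  #16 SA[16]=6  'daacebebdfbabfccbacdd'
  #17 SA[17]=25  'dd'
  #18 SA[18]=14  'dfbabfccbacdd'
  #19 SA[19]=4  'eadaacebebdfbabfccbacdd'
  #20 SA[20]=12  'ebdfbabfccbacdd'
  #21 SA[21]=10  'ebebdfbabfccbacdd'
  #22 SA[22]=0  'ebeeeadaacebebdfbabfccbacdd'
  #23 SA[23]=3  'eeadaacebebdfbabfccbacdd'
  #24 SA[24]=2  'eeeadaacebebdfbabfccbacdd'
  #25 SA[25]=15  'fbabfccbacdd'
  #26 SA[26]=19  'fccbacdd'

SA = [7, 17, 23, 8, 5, 16, 22, 13, 11, 1, 18, 21, 20, 24, 9, 26, 6, 25, 14, 4, 12, 10, 0, 3, 2, 15, 19]
[i] adj suffixes → lcp
  [1] 7/17 → 1 ('a')
  [2] 17/23 → 1 ('a')
  [3] 23/8 → 2 ('ac')
  [4] 8/5 → 1 ('a')
  [5] 5/16 → 0 ('')
  [6] 16/22 → 2 ('ba')
  [7] 22/13 → 1 ('b')
  [8] 13/11 → 1 ('b')
  [9] 11/1 → 2 ('be')
  [10] 1/18 → 1 ('b')
  [11] 18/21 → 0 ('')
  [12] 21/20 → 1 ('c')
  [13] 20/24 → 1 ('c')
  [14] 24/9 → 1 ('c')
  [15] 9/26 → 0 ('')
  [16] 26/6 → 1 ('d')
  [17] 6/25 → 1 ('d')
  [18] 25/14 → 1 ('d')
  [19] 14/4 → 0 ('')
  [20] 4/12 → 1 ('e')
  [21] 12/10 → 2 ('eb')
  [22] 10/0 → 3 ('ebe')
  [23] 0/3 → 1 ('e')
  [24] 3/2 → 2 ('ee')
  [25] 2/15 → 0 ('')
  [26] 15/19 → 1 ('f')

[0, 1, 1, 2, 1, 0, 2, 1, 1, 2, 1, 0, 1, 1, 1, 0, 1, 1, 1, 0, 1, 2, 3, 1, 2, 0, 1]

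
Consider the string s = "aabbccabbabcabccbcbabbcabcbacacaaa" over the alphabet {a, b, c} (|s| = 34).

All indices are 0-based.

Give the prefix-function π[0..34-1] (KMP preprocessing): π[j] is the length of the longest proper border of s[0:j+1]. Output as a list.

π[0] = 0
j=1 s[j]='a': π[1]=1 (border 'a')
j=2 s[j]='b': k: 1→0; π[2]=0 (border '')
j=3 s[j]='b': π[3]=0 (border '')
j=4 s[j]='c': π[4]=0 (border '')
j=5 s[j]='c': π[5]=0 (border '')
j=6 s[j]='a': π[6]=1 (border 'a')
j=7 s[j]='b': k: 1→0; π[7]=0 (border '')
j=8 s[j]='b': π[8]=0 (border '')
j=9 s[j]='a': π[9]=1 (border 'a')
j=10 s[j]='b': k: 1→0; π[10]=0 (border '')
j=11 s[j]='c': π[11]=0 (border '')
j=12 s[j]='a': π[12]=1 (border 'a')
j=13 s[j]='b': k: 1→0; π[13]=0 (border '')
j=14 s[j]='c': π[14]=0 (border '')
j=15 s[j]='c': π[15]=0 (border '')
j=16 s[j]='b': π[16]=0 (border '')
j=17 s[j]='c': π[17]=0 (border '')
j=18 s[j]='b': π[18]=0 (border '')
j=19 s[j]='a': π[19]=1 (border 'a')
j=20 s[j]='b': k: 1→0; π[20]=0 (border '')
j=21 s[j]='b': π[21]=0 (border '')
j=22 s[j]='c': π[22]=0 (border '')
j=23 s[j]='a': π[23]=1 (border 'a')
j=24 s[j]='b': k: 1→0; π[24]=0 (border '')
j=25 s[j]='c': π[25]=0 (border '')
j=26 s[j]='b': π[26]=0 (border '')
j=27 s[j]='a': π[27]=1 (border 'a')
j=28 s[j]='c': k: 1→0; π[28]=0 (border '')
j=29 s[j]='a': π[29]=1 (border 'a')
j=30 s[j]='c': k: 1→0; π[30]=0 (border '')
j=31 s[j]='a': π[31]=1 (border 'a')
j=32 s[j]='a': π[32]=2 (border 'aa')
j=33 s[j]='a': k: 2→1; π[33]=2 (border 'aa')

[0, 1, 0, 0, 0, 0, 1, 0, 0, 1, 0, 0, 1, 0, 0, 0, 0, 0, 0, 1, 0, 0, 0, 1, 0, 0, 0, 1, 0, 1, 0, 1, 2, 2]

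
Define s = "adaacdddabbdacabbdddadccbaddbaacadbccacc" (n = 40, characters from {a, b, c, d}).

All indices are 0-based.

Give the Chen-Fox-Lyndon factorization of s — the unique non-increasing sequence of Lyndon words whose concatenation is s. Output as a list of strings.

emit factor 1: 'ad' (i=0, period=2)
emit factor 2: 'aacdddabbdacabbdddadccbaddb' (i=2, period=27)
emit factor 3: 'aacadbccacc' (i=29, period=11)

["ad", "aacdddabbdacabbdddadccbaddb", "aacadbccacc"]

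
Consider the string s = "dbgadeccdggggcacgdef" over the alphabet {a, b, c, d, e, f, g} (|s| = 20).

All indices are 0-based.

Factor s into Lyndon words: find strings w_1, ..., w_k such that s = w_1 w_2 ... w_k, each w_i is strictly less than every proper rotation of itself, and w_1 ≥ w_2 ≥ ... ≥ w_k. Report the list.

["d", "bg", "adeccdggggc", "acgdef"]

emit factor 1: 'd' (i=0, period=1)
emit factor 2: 'bg' (i=1, period=2)
emit factor 3: 'adeccdggggc' (i=3, period=11)
emit factor 4: 'acgdef' (i=14, period=6)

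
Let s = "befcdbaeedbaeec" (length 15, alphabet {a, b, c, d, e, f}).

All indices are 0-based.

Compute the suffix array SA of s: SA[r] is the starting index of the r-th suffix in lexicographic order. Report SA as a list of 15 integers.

[11, 6, 10, 5, 0, 14, 3, 9, 4, 13, 8, 12, 7, 1, 2]

rank→(start, suffix):
  0 → (11, 'aeec')
  1 → (6, 'aeedbaeec')
  2 → (10, 'baeec')
  3 → (5, 'baeedbaeec')
  4 → (0, 'befcdbaeedbaeec')
  5 → (14, 'c')
  6 → (3, 'cdbaeedbaeec')
  7 → (9, 'dbaeec')
  8 → (4, 'dbaeedbaeec')
  9 → (13, 'ec')
  10 → (8, 'edbaeec')
  11 → (12, 'eec')
  12 → (7, 'eedbaeec')
  13 → (1, 'efcdbaeedbaeec')
  14 → (2, 'fcdbaeedbaeec')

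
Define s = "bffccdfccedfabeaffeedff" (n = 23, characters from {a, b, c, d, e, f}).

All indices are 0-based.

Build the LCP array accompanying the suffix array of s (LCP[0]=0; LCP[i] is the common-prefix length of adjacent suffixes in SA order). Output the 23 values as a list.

[0, 1, 0, 1, 0, 2, 1, 1, 0, 2, 2, 0, 1, 3, 1, 0, 1, 1, 3, 1, 1, 2, 2]

rank→(start, suffix):
  0 → (12, 'abeaffeedff')
  1 → (15, 'affeedff')
  2 → (13, 'beaffeedff')
  3 → (0, 'bffccdfccedfabeaffeedff')
  4 → (3, 'ccdfccedfabeaffeedff')
  5 → (7, 'ccedfabeaffeedff')
  6 → (4, 'cdfccedfabeaffeedff')
  7 → (8, 'cedfabeaffeedff')
  8 → (10, 'dfabeaffeedff')
  9 → (5, 'dfccedfabeaffeedff')
  10 → (20, 'dff')
  11 → (14, 'eaffeedff')
  12 → (9, 'edfabeaffeedff')
  13 → (19, 'edff')
  14 → (18, 'eedff')
  15 → (22, 'f')
  16 → (11, 'fabeaffeedff')
  17 → (2, 'fccdfccedfabeaffeedff')
  18 → (6, 'fccedfabeaffeedff')
  19 → (17, 'feedff')
  20 → (21, 'ff')
  21 → (1, 'ffccdfccedfabeaffeedff')
  22 → (16, 'ffeedff')

SA = [12, 15, 13, 0, 3, 7, 4, 8, 10, 5, 20, 14, 9, 19, 18, 22, 11, 2, 6, 17, 21, 1, 16]
rank  pair      lcp
   1  s[12:],s[15:]  1  'a'
   2  s[15:],s[13:]  0  ''
   3  s[13:],s[0:]  1  'b'
   4  s[0:],s[3:]  0  ''
   5  s[3:],s[7:]  2  'cc'
   6  s[7:],s[4:]  1  'c'
   7  s[4:],s[8:]  1  'c'
   8  s[8:],s[10:]  0  ''
   9  s[10:],s[5:]  2  'df'
  10  s[5:],s[20:]  2  'df'
  11  s[20:],s[14:]  0  ''
  12  s[14:],s[9:]  1  'e'
  13  s[9:],s[19:]  3  'edf'
  14  s[19:],s[18:]  1  'e'
  15  s[18:],s[22:]  0  ''
  16  s[22:],s[11:]  1  'f'
  17  s[11:],s[2:]  1  'f'
  18  s[2:],s[6:]  3  'fcc'
  19  s[6:],s[17:]  1  'f'
  20  s[17:],s[21:]  1  'f'
  21  s[21:],s[1:]  2  'ff'
  22  s[1:],s[16:]  2  'ff'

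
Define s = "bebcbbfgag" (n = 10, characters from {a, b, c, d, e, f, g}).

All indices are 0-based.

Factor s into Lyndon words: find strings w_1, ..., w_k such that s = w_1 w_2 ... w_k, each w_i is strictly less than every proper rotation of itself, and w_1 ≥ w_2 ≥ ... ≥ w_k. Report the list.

emit factor 1: 'be' (i=0, period=2)
emit factor 2: 'bc' (i=2, period=2)
emit factor 3: 'bbfg' (i=4, period=4)
emit factor 4: 'ag' (i=8, period=2)

["be", "bc", "bbfg", "ag"]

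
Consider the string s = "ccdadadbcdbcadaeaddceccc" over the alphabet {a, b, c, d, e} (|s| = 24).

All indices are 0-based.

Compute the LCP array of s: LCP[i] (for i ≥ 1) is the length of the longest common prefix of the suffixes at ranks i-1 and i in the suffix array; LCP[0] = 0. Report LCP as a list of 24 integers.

rank→(start, suffix):
  0 → (3, 'adadbcdbcadaeaddceccc')
  1 → (12, 'adaeaddceccc')
  2 → (5, 'adbcdbcadaeaddceccc')
  3 → (16, 'addceccc')
  4 → (14, 'aeaddceccc')
  5 → (10, 'bcadaeaddceccc')
  6 → (7, 'bcdbcadaeaddceccc')
  7 → (23, 'c')
  8 → (11, 'cadaeaddceccc')
  9 → (22, 'cc')
  10 → (21, 'ccc')
  11 → (0, 'ccdadadbcdbcadaeaddceccc')
  12 → (1, 'cdadadbcdbcadaeaddceccc')
  13 → (8, 'cdbcadaeaddceccc')
  14 → (19, 'ceccc')
  15 → (2, 'dadadbcdbcadaeaddceccc')
  16 → (4, 'dadbcdbcadaeaddceccc')
  17 → (13, 'daeaddceccc')
  18 → (9, 'dbcadaeaddceccc')
  19 → (6, 'dbcdbcadaeaddceccc')
  20 → (18, 'dceccc')
  21 → (17, 'ddceccc')
  22 → (15, 'eaddceccc')
  23 → (20, 'eccc')

SA = [3, 12, 5, 16, 14, 10, 7, 23, 11, 22, 21, 0, 1, 8, 19, 2, 4, 13, 9, 6, 18, 17, 15, 20]
rank  pair      lcp
   1  s[3:],s[12:]  3  'ada'
   2  s[12:],s[5:]  2  'ad'
   3  s[5:],s[16:]  2  'ad'
   4  s[16:],s[14:]  1  'a'
   5  s[14:],s[10:]  0  ''
   6  s[10:],s[7:]  2  'bc'
   7  s[7:],s[23:]  0  ''
   8  s[23:],s[11:]  1  'c'
   9  s[11:],s[22:]  1  'c'
  10  s[22:],s[21:]  2  'cc'
  11  s[21:],s[0:]  2  'cc'
  12  s[0:],s[1:]  1  'c'
  13  s[1:],s[8:]  2  'cd'
  14  s[8:],s[19:]  1  'c'
  15  s[19:],s[2:]  0  ''
  16  s[2:],s[4:]  3  'dad'
  17  s[4:],s[13:]  2  'da'
  18  s[13:],s[9:]  1  'd'
  19  s[9:],s[6:]  3  'dbc'
  20  s[6:],s[18:]  1  'd'
  21  s[18:],s[17:]  1  'd'
  22  s[17:],s[15:]  0  ''
  23  s[15:],s[20:]  1  'e'

[0, 3, 2, 2, 1, 0, 2, 0, 1, 1, 2, 2, 1, 2, 1, 0, 3, 2, 1, 3, 1, 1, 0, 1]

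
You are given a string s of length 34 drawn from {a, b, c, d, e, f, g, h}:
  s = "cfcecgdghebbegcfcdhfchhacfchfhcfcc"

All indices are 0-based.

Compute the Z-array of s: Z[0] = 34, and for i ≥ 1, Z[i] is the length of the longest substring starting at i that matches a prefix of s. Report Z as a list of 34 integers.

Z[0]=34
i=1: outside box; Z[1]=0
i=2: outside box; Z[2]=1 grow→box=[2,3)
i=3: outside box; Z[3]=0
i=4: outside box; Z[4]=1 grow→box=[4,5)
i=5: outside box; Z[5]=0
i=6: outside box; Z[6]=0
i=7: outside box; Z[7]=0
i=8: outside box; Z[8]=0
i=9: outside box; Z[9]=0
i=10: outside box; Z[10]=0
i=11: outside box; Z[11]=0
i=12: outside box; Z[12]=0
i=13: outside box; Z[13]=0
i=14: outside box; Z[14]=3 grow→box=[14,17)
i=15: min(r-i=2, Z[1]=0)=0; Z[15]=0
i=16: min(r-i=1, Z[2]=1)=1; Z[16]=1
i=17: outside box; Z[17]=0
i=18: outside box; Z[18]=0
i=19: outside box; Z[19]=0
i=20: outside box; Z[20]=1 grow→box=[20,21)
i=21: outside box; Z[21]=0
i=22: outside box; Z[22]=0
i=23: outside box; Z[23]=0
i=24: outside box; Z[24]=3 grow→box=[24,27)
i=25: min(r-i=2, Z[1]=0)=0; Z[25]=0
i=26: min(r-i=1, Z[2]=1)=1; Z[26]=1
i=27: outside box; Z[27]=0
i=28: outside box; Z[28]=0
i=29: outside box; Z[29]=0
i=30: outside box; Z[30]=3 grow→box=[30,33)
i=31: min(r-i=2, Z[1]=0)=0; Z[31]=0
i=32: min(r-i=1, Z[2]=1)=1; Z[32]=1
i=33: outside box; Z[33]=1 grow→box=[33,34)

[34, 0, 1, 0, 1, 0, 0, 0, 0, 0, 0, 0, 0, 0, 3, 0, 1, 0, 0, 0, 1, 0, 0, 0, 3, 0, 1, 0, 0, 0, 3, 0, 1, 1]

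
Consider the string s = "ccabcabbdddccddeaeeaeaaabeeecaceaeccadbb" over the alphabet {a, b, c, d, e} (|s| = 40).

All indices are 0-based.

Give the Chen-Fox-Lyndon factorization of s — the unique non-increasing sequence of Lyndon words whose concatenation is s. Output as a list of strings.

emit factor 1: 'c' (i=0, period=1)
emit factor 2: 'c' (i=1, period=1)
emit factor 3: 'abc' (i=2, period=3)
emit factor 4: 'abbdddccddeaeeae' (i=5, period=16)
emit factor 5: 'aaabeeecaceaeccadbb' (i=21, period=19)

["c", "c", "abc", "abbdddccddeaeeae", "aaabeeecaceaeccadbb"]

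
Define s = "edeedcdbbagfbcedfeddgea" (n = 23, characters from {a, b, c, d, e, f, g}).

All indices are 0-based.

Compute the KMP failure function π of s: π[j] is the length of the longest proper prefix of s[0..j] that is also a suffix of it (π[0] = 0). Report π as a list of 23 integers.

[0, 0, 1, 1, 2, 0, 0, 0, 0, 0, 0, 0, 0, 0, 1, 2, 0, 1, 2, 0, 0, 1, 0]

π[0] = 0
j=1 s[j]='d': π[1]=0 (border '')
j=2 s[j]='e': π[2]=1 (border 'e')
j=3 s[j]='e': k: 1→0; π[3]=1 (border 'e')
j=4 s[j]='d': π[4]=2 (border 'ed')
j=5 s[j]='c': k: 2→0; π[5]=0 (border '')
j=6 s[j]='d': π[6]=0 (border '')
j=7 s[j]='b': π[7]=0 (border '')
j=8 s[j]='b': π[8]=0 (border '')
j=9 s[j]='a': π[9]=0 (border '')
j=10 s[j]='g': π[10]=0 (border '')
j=11 s[j]='f': π[11]=0 (border '')
j=12 s[j]='b': π[12]=0 (border '')
j=13 s[j]='c': π[13]=0 (border '')
j=14 s[j]='e': π[14]=1 (border 'e')
j=15 s[j]='d': π[15]=2 (border 'ed')
j=16 s[j]='f': k: 2→0; π[16]=0 (border '')
j=17 s[j]='e': π[17]=1 (border 'e')
j=18 s[j]='d': π[18]=2 (border 'ed')
j=19 s[j]='d': k: 2→0; π[19]=0 (border '')
j=20 s[j]='g': π[20]=0 (border '')
j=21 s[j]='e': π[21]=1 (border 'e')
j=22 s[j]='a': k: 1→0; π[22]=0 (border '')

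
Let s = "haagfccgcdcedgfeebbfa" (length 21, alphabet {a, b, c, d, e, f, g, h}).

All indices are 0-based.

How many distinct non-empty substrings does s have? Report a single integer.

rank | idx | suffix
   0 |  20 | a
   1 |   1 | aagfccgcdcedgfeebbfa
   2 |   2 | agfccgcdcedgfeebbfa
   3 |  17 | bbfa
   4 |  18 | bfa
   5 |   5 | ccgcdcedgfeebbfa
   6 |   8 | cdcedgfeebbfa
   7 |  10 | cedgfeebbfa
   8 |   6 | cgcdcedgfeebbfa
   9 |   9 | dcedgfeebbfa
  10 |  12 | dgfeebbfa
  11 |  16 | ebbfa
  12 |  11 | edgfeebbfa
  13 |  15 | eebbfa
  14 |  19 | fa
  15 |   4 | fccgcdcedgfeebbfa
  16 |  14 | feebbfa
  17 |   7 | gcdcedgfeebbfa
  18 |   3 | gfccgcdcedgfeebbfa
  19 |  13 | gfeebbfa
  20 |   0 | haagfccgcdcedgfeebbfa

SA = [20, 1, 2, 17, 18, 5, 8, 10, 6, 9, 12, 16, 11, 15, 19, 4, 14, 7, 3, 13, 0]
[i] adj suffixes → lcp
  [1] 20/1 → 1 ('a')
  [2] 1/2 → 1 ('a')
  [3] 2/17 → 0 ('')
  [4] 17/18 → 1 ('b')
  [5] 18/5 → 0 ('')
  [6] 5/8 → 1 ('c')
  [7] 8/10 → 1 ('c')
  [8] 10/6 → 1 ('c')
  [9] 6/9 → 0 ('')
  [10] 9/12 → 1 ('d')
  [11] 12/16 → 0 ('')
  [12] 16/11 → 1 ('e')
  [13] 11/15 → 1 ('e')
  [14] 15/19 → 0 ('')
  [15] 19/4 → 1 ('f')
  [16] 4/14 → 1 ('f')
  [17] 14/7 → 0 ('')
  [18] 7/3 → 1 ('g')
  [19] 3/13 → 2 ('gf')
  [20] 13/0 → 0 ('')

n(n+1)/2 = 21·22/2 = 231
Σ LCP = 0 + 1 + 1 + 0 + 1 + 0 + 1 + 1 + 1 + 0 + 1 + 0 + 1 + 1 + 0 + 1 + 1 + 0 + 1 + 2 + 0 = 14
distinct = 231 − 14 = 217

217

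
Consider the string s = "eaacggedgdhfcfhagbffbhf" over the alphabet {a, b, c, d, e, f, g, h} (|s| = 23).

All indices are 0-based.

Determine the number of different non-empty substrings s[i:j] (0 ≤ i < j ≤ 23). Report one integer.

rank | idx | suffix
   0 |   1 | aacggedgdhfcfhagbffbhf
   1 |   2 | acggedgdhfcfhagbffbhf
   2 |  15 | agbffbhf
   3 |  17 | bffbhf
   4 |  20 | bhf
   5 |  12 | cfhagbffbhf
   6 |   3 | cggedgdhfcfhagbffbhf
   7 |   7 | dgdhfcfhagbffbhf
   8 |   9 | dhfcfhagbffbhf
   9 |   0 | eaacggedgdhfcfhagbffbhf
  10 |   6 | edgdhfcfhagbffbhf
  11 |  22 | f
  12 |  19 | fbhf
  13 |  11 | fcfhagbffbhf
  14 |  18 | ffbhf
  15 |  13 | fhagbffbhf
  16 |  16 | gbffbhf
  17 |   8 | gdhfcfhagbffbhf
  18 |   5 | gedgdhfcfhagbffbhf
  19 |   4 | ggedgdhfcfhagbffbhf
  20 |  14 | hagbffbhf
  21 |  21 | hf
  22 |  10 | hfcfhagbffbhf

SA = [1, 2, 15, 17, 20, 12, 3, 7, 9, 0, 6, 22, 19, 11, 18, 13, 16, 8, 5, 4, 14, 21, 10]
i: (SA[i-1],SA[i]) lcp shared
  1: (1,2) 1 'a'
  2: (2,15) 1 'a'
  3: (15,17) 0 ''
  4: (17,20) 1 'b'
  5: (20,12) 0 ''
  6: (12,3) 1 'c'
  7: (3,7) 0 ''
  8: (7,9) 1 'd'
  9: (9,0) 0 ''
  10: (0,6) 1 'e'
  11: (6,22) 0 ''
  12: (22,19) 1 'f'
  13: (19,11) 1 'f'
  14: (11,18) 1 'f'
  15: (18,13) 1 'f'
  16: (13,16) 0 ''
  17: (16,8) 1 'g'
  18: (8,5) 1 'g'
  19: (5,4) 1 'g'
  20: (4,14) 0 ''
  21: (14,21) 1 'h'
  22: (21,10) 2 'hf'

n(n+1)/2 = 23·24/2 = 276
Σ LCP = 0 + 1 + 1 + 0 + 1 + 0 + 1 + 0 + 1 + 0 + 1 + 0 + 1 + 1 + 1 + 1 + 0 + 1 + 1 + 1 + 0 + 1 + 2 = 16
distinct = 276 − 16 = 260

260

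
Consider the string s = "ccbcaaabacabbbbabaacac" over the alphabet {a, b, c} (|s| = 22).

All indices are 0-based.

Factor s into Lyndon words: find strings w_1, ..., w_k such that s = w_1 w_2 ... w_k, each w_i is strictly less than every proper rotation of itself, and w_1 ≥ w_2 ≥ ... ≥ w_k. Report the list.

["c", "c", "bc", "aaabacabbbbabaacac"]

emit factor 1: 'c' (i=0, period=1)
emit factor 2: 'c' (i=1, period=1)
emit factor 3: 'bc' (i=2, period=2)
emit factor 4: 'aaabacabbbbabaacac' (i=4, period=18)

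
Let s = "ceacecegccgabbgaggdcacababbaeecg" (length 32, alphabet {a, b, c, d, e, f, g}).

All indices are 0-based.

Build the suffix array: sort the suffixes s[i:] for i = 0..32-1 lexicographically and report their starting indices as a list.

[22, 24, 11, 20, 2, 27, 15, 23, 26, 25, 12, 13, 21, 19, 8, 0, 3, 5, 30, 9, 18, 1, 4, 29, 28, 6, 31, 10, 14, 7, 17, 16]

rank | idx | suffix
   0 |  22 | ababbaeecg
   1 |  24 | abbaeecg
   2 |  11 | abbgaggdcacababbaeecg
   3 |  20 | acababbaeecg
   4 |   2 | acecegccgabbgaggdcacababbaeecg
   5 |  27 | aeecg
   6 |  15 | aggdcacababbaeecg
   7 |  23 | babbaeecg
   8 |  26 | baeecg
   9 |  25 | bbaeecg
  10 |  12 | bbgaggdcacababbaeecg
  11 |  13 | bgaggdcacababbaeecg
  12 |  21 | cababbaeecg
  13 |  19 | cacababbaeecg
  14 |   8 | ccgabbgaggdcacababbaeecg
  15 |   0 | ceacecegccgabbgaggdcacababbaeecg
  16 |   3 | cecegccgabbgaggdcacababbaeecg
  17 |   5 | cegccgabbgaggdcacababbaeecg
  18 |  30 | cg
  19 |   9 | cgabbgaggdcacababbaeecg
  20 |  18 | dcacababbaeecg
  21 |   1 | eacecegccgabbgaggdcacababbaeecg
  22 |   4 | ecegccgabbgaggdcacababbaeecg
  23 |  29 | ecg
  24 |  28 | eecg
  25 |   6 | egccgabbgaggdcacababbaeecg
  26 |  31 | g
  27 |  10 | gabbgaggdcacababbaeecg
  28 |  14 | gaggdcacababbaeecg
  29 |   7 | gccgabbgaggdcacababbaeecg
  30 |  17 | gdcacababbaeecg
  31 |  16 | ggdcacababbaeecg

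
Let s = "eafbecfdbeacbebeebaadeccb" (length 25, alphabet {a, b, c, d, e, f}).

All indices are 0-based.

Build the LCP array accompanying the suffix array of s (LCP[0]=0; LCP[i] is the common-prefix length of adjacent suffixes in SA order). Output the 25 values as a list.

rank | idx | suffix
   0 |  18 | aadeccb
   1 |  10 | acbebeebaadeccb
   2 |  19 | adeccb
   3 |   1 | afbecfdbeacbebeebaadeccb
   4 |  24 | b
   5 |  17 | baadeccb
   6 |   8 | beacbebeebaadeccb
   7 |  12 | bebeebaadeccb
   8 |   3 | becfdbeacbebeebaadeccb
   9 |  14 | beebaadeccb
  10 |  23 | cb
  11 |  11 | cbebeebaadeccb
  12 |  22 | ccb
  13 |   5 | cfdbeacbebeebaadeccb
  14 |   7 | dbeacbebeebaadeccb
  15 |  20 | deccb
  16 |   9 | eacbebeebaadeccb
  17 |   0 | eafbecfdbeacbebeebaadeccb
  18 |  16 | ebaadeccb
  19 |  13 | ebeebaadeccb
  20 |  21 | eccb
  21 |   4 | ecfdbeacbebeebaadeccb
  22 |  15 | eebaadeccb
  23 |   2 | fbecfdbeacbebeebaadeccb
  24 |   6 | fdbeacbebeebaadeccb

SA = [18, 10, 19, 1, 24, 17, 8, 12, 3, 14, 23, 11, 22, 5, 7, 20, 9, 0, 16, 13, 21, 4, 15, 2, 6]
rank  pair      lcp
   1  s[18:],s[10:]  1  'a'
   2  s[10:],s[19:]  1  'a'
   3  s[19:],s[1:]  1  'a'
   4  s[1:],s[24:]  0  ''
   5  s[24:],s[17:]  1  'b'
   6  s[17:],s[8:]  1  'b'
   7  s[8:],s[12:]  2  'be'
   8  s[12:],s[3:]  2  'be'
   9  s[3:],s[14:]  2  'be'
  10  s[14:],s[23:]  0  ''
  11  s[23:],s[11:]  2  'cb'
  12  s[11:],s[22:]  1  'c'
  13  s[22:],s[5:]  1  'c'
  14  s[5:],s[7:]  0  ''
  15  s[7:],s[20:]  1  'd'
  16  s[20:],s[9:]  0  ''
  17  s[9:],s[0:]  2  'ea'
  18  s[0:],s[16:]  1  'e'
  19  s[16:],s[13:]  2  'eb'
  20  s[13:],s[21:]  1  'e'
  21  s[21:],s[4:]  2  'ec'
  22  s[4:],s[15:]  1  'e'
  23  s[15:],s[2:]  0  ''
  24  s[2:],s[6:]  1  'f'

[0, 1, 1, 1, 0, 1, 1, 2, 2, 2, 0, 2, 1, 1, 0, 1, 0, 2, 1, 2, 1, 2, 1, 0, 1]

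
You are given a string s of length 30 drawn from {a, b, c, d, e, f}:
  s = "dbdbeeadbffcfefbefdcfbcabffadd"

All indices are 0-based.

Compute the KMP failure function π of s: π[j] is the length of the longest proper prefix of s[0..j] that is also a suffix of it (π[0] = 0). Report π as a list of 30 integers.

π[0] = 0
j=1 s[j]='b': π[1]=0 (border '')
j=2 s[j]='d': π[2]=1 (border 'd')
j=3 s[j]='b': π[3]=2 (border 'db')
j=4 s[j]='e': k: 2→0; π[4]=0 (border '')
j=5 s[j]='e': π[5]=0 (border '')
j=6 s[j]='a': π[6]=0 (border '')
j=7 s[j]='d': π[7]=1 (border 'd')
j=8 s[j]='b': π[8]=2 (border 'db')
j=9 s[j]='f': k: 2→0; π[9]=0 (border '')
j=10 s[j]='f': π[10]=0 (border '')
j=11 s[j]='c': π[11]=0 (border '')
j=12 s[j]='f': π[12]=0 (border '')
j=13 s[j]='e': π[13]=0 (border '')
j=14 s[j]='f': π[14]=0 (border '')
j=15 s[j]='b': π[15]=0 (border '')
j=16 s[j]='e': π[16]=0 (border '')
j=17 s[j]='f': π[17]=0 (border '')
j=18 s[j]='d': π[18]=1 (border 'd')
j=19 s[j]='c': k: 1→0; π[19]=0 (border '')
j=20 s[j]='f': π[20]=0 (border '')
j=21 s[j]='b': π[21]=0 (border '')
j=22 s[j]='c': π[22]=0 (border '')
j=23 s[j]='a': π[23]=0 (border '')
j=24 s[j]='b': π[24]=0 (border '')
j=25 s[j]='f': π[25]=0 (border '')
j=26 s[j]='f': π[26]=0 (border '')
j=27 s[j]='a': π[27]=0 (border '')
j=28 s[j]='d': π[28]=1 (border 'd')
j=29 s[j]='d': k: 1→0; π[29]=1 (border 'd')

[0, 0, 1, 2, 0, 0, 0, 1, 2, 0, 0, 0, 0, 0, 0, 0, 0, 0, 1, 0, 0, 0, 0, 0, 0, 0, 0, 0, 1, 1]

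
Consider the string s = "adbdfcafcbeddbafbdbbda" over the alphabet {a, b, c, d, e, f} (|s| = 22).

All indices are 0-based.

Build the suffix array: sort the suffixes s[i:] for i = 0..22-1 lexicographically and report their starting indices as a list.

rank→(start, suffix):
  0 → (21, 'a')
  1 → (0, 'adbdfcafcbeddbafbdbbda')
  2 → (14, 'afbdbbda')
  3 → (6, 'afcbeddbafbdbbda')
  4 → (13, 'bafbdbbda')
  5 → (18, 'bbda')
  6 → (19, 'bda')
  7 → (16, 'bdbbda')
  8 → (2, 'bdfcafcbeddbafbdbbda')
  9 → (9, 'beddbafbdbbda')
  10 → (5, 'cafcbeddbafbdbbda')
  11 → (8, 'cbeddbafbdbbda')
  12 → (20, 'da')
  13 → (12, 'dbafbdbbda')
  14 → (17, 'dbbda')
  15 → (1, 'dbdfcafcbeddbafbdbbda')
  16 → (11, 'ddbafbdbbda')
  17 → (3, 'dfcafcbeddbafbdbbda')
  18 → (10, 'eddbafbdbbda')
  19 → (15, 'fbdbbda')
  20 → (4, 'fcafcbeddbafbdbbda')
  21 → (7, 'fcbeddbafbdbbda')

[21, 0, 14, 6, 13, 18, 19, 16, 2, 9, 5, 8, 20, 12, 17, 1, 11, 3, 10, 15, 4, 7]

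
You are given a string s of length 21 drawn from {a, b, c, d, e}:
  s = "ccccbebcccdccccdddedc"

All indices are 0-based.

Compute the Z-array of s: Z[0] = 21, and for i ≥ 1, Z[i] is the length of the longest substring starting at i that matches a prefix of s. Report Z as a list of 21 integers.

[21, 3, 2, 1, 0, 0, 0, 3, 2, 1, 0, 4, 3, 2, 1, 0, 0, 0, 0, 0, 1]

Z[0]=21
i=1: fresh scan; Z[1]=3 extend→box=[1,4)
i=2: min(r-i=2, Z[1]=3)=2; Z[2]=2
i=3: min(r-i=1, Z[2]=2)=1; Z[3]=1
i=4: fresh scan; Z[4]=0
i=5: fresh scan; Z[5]=0
i=6: fresh scan; Z[6]=0
i=7: fresh scan; Z[7]=3 extend→box=[7,10)
i=8: min(r-i=2, Z[1]=3)=2; Z[8]=2
i=9: min(r-i=1, Z[2]=2)=1; Z[9]=1
i=10: fresh scan; Z[10]=0
i=11: fresh scan; Z[11]=4 extend→box=[11,15)
i=12: min(r-i=3, Z[1]=3)=3; Z[12]=3
i=13: min(r-i=2, Z[2]=2)=2; Z[13]=2
i=14: min(r-i=1, Z[3]=1)=1; Z[14]=1
i=15: fresh scan; Z[15]=0
i=16: fresh scan; Z[16]=0
i=17: fresh scan; Z[17]=0
i=18: fresh scan; Z[18]=0
i=19: fresh scan; Z[19]=0
i=20: fresh scan; Z[20]=1 extend→box=[20,21)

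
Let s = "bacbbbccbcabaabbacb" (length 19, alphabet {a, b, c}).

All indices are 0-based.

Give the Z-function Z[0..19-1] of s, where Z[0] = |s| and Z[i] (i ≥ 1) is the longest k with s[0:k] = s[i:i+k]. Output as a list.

Z[0]=19
i=1: outside box; Z[1]=0
i=2: outside box; Z[2]=0
i=3: outside box; Z[3]=1 extend→box=[3,4)
i=4: outside box; Z[4]=1 extend→box=[4,5)
i=5: outside box; Z[5]=1 extend→box=[5,6)
i=6: outside box; Z[6]=0
i=7: outside box; Z[7]=0
i=8: outside box; Z[8]=1 extend→box=[8,9)
i=9: outside box; Z[9]=0
i=10: outside box; Z[10]=0
i=11: outside box; Z[11]=2 extend→box=[11,13)
i=12: min(r-i=1, Z[1]=0)=0; Z[12]=0
i=13: outside box; Z[13]=0
i=14: outside box; Z[14]=1 extend→box=[14,15)
i=15: outside box; Z[15]=4 extend→box=[15,19)
i=16: min(r-i=3, Z[1]=0)=0; Z[16]=0
i=17: min(r-i=2, Z[2]=0)=0; Z[17]=0
i=18: min(r-i=1, Z[3]=1)=1; Z[18]=1

[19, 0, 0, 1, 1, 1, 0, 0, 1, 0, 0, 2, 0, 0, 1, 4, 0, 0, 1]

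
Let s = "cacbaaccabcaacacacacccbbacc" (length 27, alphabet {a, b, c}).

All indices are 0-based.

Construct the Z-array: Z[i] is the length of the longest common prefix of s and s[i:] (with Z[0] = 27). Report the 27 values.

Z[0]=27
i=1: outside box; Z[1]=0
i=2: outside box; Z[2]=1 grow→box=[2,3)
i=3: outside box; Z[3]=0
i=4: outside box; Z[4]=0
i=5: outside box; Z[5]=0
i=6: outside box; Z[6]=1 grow→box=[6,7)
i=7: outside box; Z[7]=2 grow→box=[7,9)
i=8: min(r-i=1, Z[1]=0)=0; Z[8]=0
i=9: outside box; Z[9]=0
i=10: outside box; Z[10]=2 grow→box=[10,12)
i=11: min(r-i=1, Z[1]=0)=0; Z[11]=0
i=12: outside box; Z[12]=0
i=13: outside box; Z[13]=3 grow→box=[13,16)
i=14: min(r-i=2, Z[1]=0)=0; Z[14]=0
i=15: min(r-i=1, Z[2]=1)=1; Z[15]=3 grow→box=[15,18)
i=16: min(r-i=2, Z[1]=0)=0; Z[16]=0
i=17: min(r-i=1, Z[2]=1)=1; Z[17]=3 grow→box=[17,20)
i=18: min(r-i=2, Z[1]=0)=0; Z[18]=0
i=19: min(r-i=1, Z[2]=1)=1; Z[19]=1
i=20: outside box; Z[20]=1 grow→box=[20,21)
i=21: outside box; Z[21]=1 grow→box=[21,22)
i=22: outside box; Z[22]=0
i=23: outside box; Z[23]=0
i=24: outside box; Z[24]=0
i=25: outside box; Z[25]=1 grow→box=[25,26)
i=26: outside box; Z[26]=1 grow→box=[26,27)

[27, 0, 1, 0, 0, 0, 1, 2, 0, 0, 2, 0, 0, 3, 0, 3, 0, 3, 0, 1, 1, 1, 0, 0, 0, 1, 1]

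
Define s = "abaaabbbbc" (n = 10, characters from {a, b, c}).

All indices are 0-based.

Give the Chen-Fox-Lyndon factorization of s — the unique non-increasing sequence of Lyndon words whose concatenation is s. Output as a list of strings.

emit factor 1: 'ab' (i=0, period=2)
emit factor 2: 'aaabbbbc' (i=2, period=8)

["ab", "aaabbbbc"]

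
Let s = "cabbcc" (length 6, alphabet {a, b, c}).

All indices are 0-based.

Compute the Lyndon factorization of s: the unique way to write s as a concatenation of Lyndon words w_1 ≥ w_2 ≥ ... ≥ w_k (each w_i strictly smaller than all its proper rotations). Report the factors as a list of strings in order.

["c", "abbcc"]

emit factor 1: 'c' (i=0, period=1)
emit factor 2: 'abbcc' (i=1, period=5)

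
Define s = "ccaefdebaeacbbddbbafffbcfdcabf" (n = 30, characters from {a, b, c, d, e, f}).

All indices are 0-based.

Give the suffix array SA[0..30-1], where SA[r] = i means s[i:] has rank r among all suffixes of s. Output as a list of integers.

[27, 10, 8, 2, 18, 7, 17, 16, 12, 22, 13, 28, 26, 1, 11, 0, 23, 15, 25, 14, 5, 9, 6, 3, 29, 21, 24, 4, 20, 19]

rank→(start, suffix):
  0 → (27, 'abf')
  1 → (10, 'acbbddbbafffbcfdcabf')
  2 → (8, 'aeacbbddbbafffbcfdcabf')
  3 → (2, 'aefdebaeacbbddbbafffbcfdcabf')
  4 → (18, 'afffbcfdcabf')
  5 → (7, 'baeacbbddbbafffbcfdcabf')
  6 → (17, 'bafffbcfdcabf')
  7 → (16, 'bbafffbcfdcabf')
  8 → (12, 'bbddbbafffbcfdcabf')
  9 → (22, 'bcfdcabf')
  10 → (13, 'bddbbafffbcfdcabf')
  11 → (28, 'bf')
  12 → (26, 'cabf')
  13 → (1, 'caefdebaeacbbddbbafffbcfdcabf')
  14 → (11, 'cbbddbbafffbcfdcabf')
  15 → (0, 'ccaefdebaeacbbddbbafffbcfdcabf')
  16 → (23, 'cfdcabf')
  17 → (15, 'dbbafffbcfdcabf')
  18 → (25, 'dcabf')
  19 → (14, 'ddbbafffbcfdcabf')
  20 → (5, 'debaeacbbddbbafffbcfdcabf')
  21 → (9, 'eacbbddbbafffbcfdcabf')
  22 → (6, 'ebaeacbbddbbafffbcfdcabf')
  23 → (3, 'efdebaeacbbddbbafffbcfdcabf')
  24 → (29, 'f')
  25 → (21, 'fbcfdcabf')
  26 → (24, 'fdcabf')
  27 → (4, 'fdebaeacbbddbbafffbcfdcabf')
  28 → (20, 'ffbcfdcabf')
  29 → (19, 'fffbcfdcabf')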